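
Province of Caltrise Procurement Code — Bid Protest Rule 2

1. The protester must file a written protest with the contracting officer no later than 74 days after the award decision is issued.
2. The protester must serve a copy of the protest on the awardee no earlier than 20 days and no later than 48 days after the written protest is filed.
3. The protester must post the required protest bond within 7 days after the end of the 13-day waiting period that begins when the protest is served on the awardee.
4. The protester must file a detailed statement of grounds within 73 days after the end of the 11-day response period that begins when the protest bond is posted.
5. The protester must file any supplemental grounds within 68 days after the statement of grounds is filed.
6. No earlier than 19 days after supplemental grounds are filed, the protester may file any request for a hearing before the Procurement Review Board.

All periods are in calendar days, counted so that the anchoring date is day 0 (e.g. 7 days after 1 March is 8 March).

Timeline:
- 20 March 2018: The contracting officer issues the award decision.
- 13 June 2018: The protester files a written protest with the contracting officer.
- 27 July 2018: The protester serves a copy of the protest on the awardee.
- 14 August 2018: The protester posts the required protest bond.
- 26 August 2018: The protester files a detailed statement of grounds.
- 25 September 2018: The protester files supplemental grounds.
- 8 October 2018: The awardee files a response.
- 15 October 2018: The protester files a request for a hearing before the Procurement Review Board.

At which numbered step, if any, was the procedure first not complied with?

(1) due by 20 March 2018 + 74 days = 2 June 2018; not done until 13 June 2018, 11 days after the deadline.
Later steps need not be reached.

Step 1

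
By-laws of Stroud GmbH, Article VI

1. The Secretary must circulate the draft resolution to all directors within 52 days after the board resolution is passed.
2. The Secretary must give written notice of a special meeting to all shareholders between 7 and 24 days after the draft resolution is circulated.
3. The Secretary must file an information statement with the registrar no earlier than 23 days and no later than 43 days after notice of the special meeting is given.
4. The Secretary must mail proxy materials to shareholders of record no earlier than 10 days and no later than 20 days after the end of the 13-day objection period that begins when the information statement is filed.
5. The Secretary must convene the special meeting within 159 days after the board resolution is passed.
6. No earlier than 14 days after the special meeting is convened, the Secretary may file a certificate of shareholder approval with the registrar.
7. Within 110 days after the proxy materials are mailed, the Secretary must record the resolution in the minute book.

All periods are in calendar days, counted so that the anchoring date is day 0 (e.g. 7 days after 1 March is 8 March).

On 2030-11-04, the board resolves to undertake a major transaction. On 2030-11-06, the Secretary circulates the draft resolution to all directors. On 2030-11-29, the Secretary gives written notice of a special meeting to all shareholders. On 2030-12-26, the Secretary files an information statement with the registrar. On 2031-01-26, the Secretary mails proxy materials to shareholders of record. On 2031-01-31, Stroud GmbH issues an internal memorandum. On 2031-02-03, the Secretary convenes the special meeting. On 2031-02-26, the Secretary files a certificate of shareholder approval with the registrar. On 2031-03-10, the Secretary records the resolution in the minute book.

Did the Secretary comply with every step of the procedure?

Step 1 — counting 52 days from 2030-11-04 (when the board resolution is passed) gives a deadline of 2030-12-26; 2030-11-06 is within that limit.
Step 2 — 7 and 24 days from 2030-11-06 (when the draft resolution is circulated) are 2030-11-13 and 2030-11-30 respectively; 2030-11-29 falls inside that range.
Step 3 — 23 and 43 days from 2030-11-29 (when notice of the special meeting is given) are 2030-12-22 and 2031-01-11 respectively; 2030-12-26 falls inside that range.
Step 4 — 10 and 20 days from 2031-01-08 (end of the 13-day objection period, which began when the information statement is filed on 2030-12-26) are 2031-01-18 and 2031-01-28 respectively; done 2031-01-26 — within the window.
Step 5 — counting 159 days from 2030-11-04 (when the board resolution is passed) gives a deadline of 2031-04-12; completed 2031-02-03, before the deadline.
Step 6 — must wait 14 days from 2031-02-03 (when the special meeting is convened), so not before 2031-02-17; done 2031-02-26 — permitted.
Step 7 — counting 110 days from 2031-01-26 (when the proxy materials are mailed) gives a deadline of 2031-05-16; 2031-03-10 is within that limit.

Yes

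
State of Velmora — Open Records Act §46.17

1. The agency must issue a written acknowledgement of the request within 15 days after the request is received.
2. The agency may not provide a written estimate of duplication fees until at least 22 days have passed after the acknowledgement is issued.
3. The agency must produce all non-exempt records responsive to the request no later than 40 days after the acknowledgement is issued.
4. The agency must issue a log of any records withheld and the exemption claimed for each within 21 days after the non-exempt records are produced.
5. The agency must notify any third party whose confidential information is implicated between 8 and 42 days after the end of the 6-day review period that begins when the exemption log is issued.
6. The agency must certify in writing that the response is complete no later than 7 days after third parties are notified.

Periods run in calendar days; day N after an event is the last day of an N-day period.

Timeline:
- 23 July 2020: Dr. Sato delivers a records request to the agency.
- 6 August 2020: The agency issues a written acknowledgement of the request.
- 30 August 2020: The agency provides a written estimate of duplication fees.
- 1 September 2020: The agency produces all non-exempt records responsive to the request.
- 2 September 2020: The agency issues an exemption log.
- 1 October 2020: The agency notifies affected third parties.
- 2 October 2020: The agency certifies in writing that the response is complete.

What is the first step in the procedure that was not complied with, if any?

None — every step was satisfied

Step 1 — counting 15 days from 23 July 2020 (when the request is received) gives a deadline of 7 August 2020; done 6 August 2020 — timely.
Step 2 — must wait 22 days from 6 August 2020 (when the acknowledgement is issued), so not before 28 August 2020; 30 August 2020 is on or after that date.
Step 3 — counting 40 days from 6 August 2020 (when the acknowledgement is issued) gives a deadline of 15 September 2020; completed 1 September 2020, before the deadline.
Step 4 — counting 21 days from 1 September 2020 (when the non-exempt records are produced) gives a deadline of 22 September 2020; done 2 September 2020 — timely.
Step 5 — 8 and 42 days from 8 September 2020 (end of the 6-day review period, which began when the exemption log is issued on 2 September 2020) are 16 September 2020 and 20 October 2020 respectively; done 1 October 2020, which is between those dates.
Step 6 — counting 7 days from 1 October 2020 (when third parties are notified) gives a deadline of 8 October 2020; 2 October 2020 is within that limit.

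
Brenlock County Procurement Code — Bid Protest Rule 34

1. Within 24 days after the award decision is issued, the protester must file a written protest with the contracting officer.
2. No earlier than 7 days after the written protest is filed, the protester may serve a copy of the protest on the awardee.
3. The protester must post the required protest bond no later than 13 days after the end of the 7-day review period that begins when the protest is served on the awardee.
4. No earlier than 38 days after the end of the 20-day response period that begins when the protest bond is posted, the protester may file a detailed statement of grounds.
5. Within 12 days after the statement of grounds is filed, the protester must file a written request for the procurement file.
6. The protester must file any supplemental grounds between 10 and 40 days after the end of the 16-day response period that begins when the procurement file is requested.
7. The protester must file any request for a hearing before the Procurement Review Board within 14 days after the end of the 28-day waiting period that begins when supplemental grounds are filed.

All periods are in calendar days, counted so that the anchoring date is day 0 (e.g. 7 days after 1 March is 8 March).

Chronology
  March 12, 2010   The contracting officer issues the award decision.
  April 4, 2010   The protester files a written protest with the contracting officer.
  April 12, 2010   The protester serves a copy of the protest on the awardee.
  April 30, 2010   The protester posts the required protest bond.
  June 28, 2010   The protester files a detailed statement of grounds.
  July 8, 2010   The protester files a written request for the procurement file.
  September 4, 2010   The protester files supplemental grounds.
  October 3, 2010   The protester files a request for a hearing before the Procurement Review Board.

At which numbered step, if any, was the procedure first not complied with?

Step 1 — counting 24 days from March 12, 2010 (when the award decision is issued) gives a deadline of April 5, 2010; done April 4, 2010 — timely.
Step 2 — must wait 7 days from April 4, 2010 (when the written protest is filed), so not before April 11, 2010; April 12, 2010 is on or after that date.
Step 3 — counting 13 days from April 19, 2010 (end of the 7-day review period, which began when the protest is served on the awardee on April 12, 2010) gives a deadline of May 2, 2010; done April 30, 2010 — timely.
Step 4 — must wait 38 days from May 20, 2010 (end of the 20-day response period, which began when the protest bond is posted on April 30, 2010), so not before June 27, 2010; done June 28, 2010 — permitted.
Step 5 — counting 12 days from June 28, 2010 (when the statement of grounds is filed) gives a deadline of July 10, 2010; done July 8, 2010 — timely.
Step 6 — 10 and 40 days from July 24, 2010 (end of the 16-day response period, which began when the procurement file is requested on July 8, 2010) are August 3, 2010 and September 2, 2010 respectively; September 4, 2010 is 2 days past the end of the window.

Step 6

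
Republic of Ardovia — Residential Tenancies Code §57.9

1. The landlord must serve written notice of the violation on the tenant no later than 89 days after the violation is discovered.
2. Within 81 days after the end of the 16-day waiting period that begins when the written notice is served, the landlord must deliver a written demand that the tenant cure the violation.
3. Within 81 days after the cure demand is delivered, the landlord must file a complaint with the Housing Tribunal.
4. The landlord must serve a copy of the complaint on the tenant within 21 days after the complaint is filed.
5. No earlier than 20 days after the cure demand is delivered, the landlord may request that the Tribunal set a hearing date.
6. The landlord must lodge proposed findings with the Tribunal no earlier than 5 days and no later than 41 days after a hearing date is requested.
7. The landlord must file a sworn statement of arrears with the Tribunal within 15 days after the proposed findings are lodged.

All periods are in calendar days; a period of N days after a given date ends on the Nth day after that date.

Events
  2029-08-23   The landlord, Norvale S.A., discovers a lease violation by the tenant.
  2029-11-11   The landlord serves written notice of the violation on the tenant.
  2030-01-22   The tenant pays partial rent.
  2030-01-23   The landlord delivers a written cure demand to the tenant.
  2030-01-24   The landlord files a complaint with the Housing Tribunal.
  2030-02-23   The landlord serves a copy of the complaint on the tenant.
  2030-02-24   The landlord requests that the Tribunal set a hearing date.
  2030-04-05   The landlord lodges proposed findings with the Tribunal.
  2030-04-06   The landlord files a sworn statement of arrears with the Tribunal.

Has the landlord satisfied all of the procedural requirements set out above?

Step 1 — counting 89 days from 2029-08-23 (when the violation is discovered) gives a deadline of 2029-11-20; completed 2029-11-11, before the deadline.
Step 2 — counting 81 days from 2029-11-27 (end of the 16-day waiting period, which began when the written notice is served on 2029-11-11) gives a deadline of 2030-02-16; done 2030-01-23 — timely.
Step 3 — counting 81 days from 2030-01-23 (when the cure demand is delivered) gives a deadline of 2030-04-14; completed 2030-01-24, before the deadline.
Step 4 — counting 21 days from 2030-01-24 (when the complaint is filed) gives a deadline of 2030-02-14; done 2030-02-23 — 9 days late.
The analysis stops there.

No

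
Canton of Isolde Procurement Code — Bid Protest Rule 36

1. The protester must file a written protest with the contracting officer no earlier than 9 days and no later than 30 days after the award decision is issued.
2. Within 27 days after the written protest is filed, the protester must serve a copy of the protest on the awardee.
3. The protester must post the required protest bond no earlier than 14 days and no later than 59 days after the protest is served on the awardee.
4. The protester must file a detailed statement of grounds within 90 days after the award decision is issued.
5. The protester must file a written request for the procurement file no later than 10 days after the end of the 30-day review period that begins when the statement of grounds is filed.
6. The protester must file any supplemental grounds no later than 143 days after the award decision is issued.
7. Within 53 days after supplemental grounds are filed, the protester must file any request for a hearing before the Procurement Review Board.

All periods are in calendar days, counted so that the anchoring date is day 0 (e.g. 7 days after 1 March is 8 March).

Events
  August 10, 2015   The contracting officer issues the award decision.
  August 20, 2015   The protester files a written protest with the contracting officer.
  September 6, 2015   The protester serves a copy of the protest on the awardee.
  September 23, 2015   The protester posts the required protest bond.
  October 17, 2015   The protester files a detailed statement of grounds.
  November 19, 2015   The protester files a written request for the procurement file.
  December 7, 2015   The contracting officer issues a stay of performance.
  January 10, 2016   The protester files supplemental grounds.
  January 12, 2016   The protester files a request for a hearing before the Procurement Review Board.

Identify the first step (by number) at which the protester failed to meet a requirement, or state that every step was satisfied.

Step 6

Step 1 — 9 and 30 days from August 10, 2015 (when the award decision is issued) are August 19, 2015 and September 9, 2015 respectively; done August 20, 2015, which is between those dates.
Step 2 — counting 27 days from August 20, 2015 (when the written protest is filed) gives a deadline of September 16, 2015; done September 6, 2015 — timely.
Step 3 — 14 and 59 days from September 6, 2015 (when the protest is served on the awardee) are September 20, 2015 and November 4, 2015 respectively; September 23, 2015 falls inside that range.
Step 4 — counting 90 days from August 10, 2015 (when the award decision is issued) gives a deadline of November 8, 2015; October 17, 2015 is within that limit.
Step 5 — counting 10 days from November 16, 2015 (end of the 30-day review period, which began when the statement of grounds is filed on October 17, 2015) gives a deadline of November 26, 2015; November 19, 2015 is within that limit.
Step 6 — counting 143 days from August 10, 2015 (when the award decision is issued) gives a deadline of December 31, 2015; not done until January 10, 2016, 10 days after the deadline.
Later steps need not be reached.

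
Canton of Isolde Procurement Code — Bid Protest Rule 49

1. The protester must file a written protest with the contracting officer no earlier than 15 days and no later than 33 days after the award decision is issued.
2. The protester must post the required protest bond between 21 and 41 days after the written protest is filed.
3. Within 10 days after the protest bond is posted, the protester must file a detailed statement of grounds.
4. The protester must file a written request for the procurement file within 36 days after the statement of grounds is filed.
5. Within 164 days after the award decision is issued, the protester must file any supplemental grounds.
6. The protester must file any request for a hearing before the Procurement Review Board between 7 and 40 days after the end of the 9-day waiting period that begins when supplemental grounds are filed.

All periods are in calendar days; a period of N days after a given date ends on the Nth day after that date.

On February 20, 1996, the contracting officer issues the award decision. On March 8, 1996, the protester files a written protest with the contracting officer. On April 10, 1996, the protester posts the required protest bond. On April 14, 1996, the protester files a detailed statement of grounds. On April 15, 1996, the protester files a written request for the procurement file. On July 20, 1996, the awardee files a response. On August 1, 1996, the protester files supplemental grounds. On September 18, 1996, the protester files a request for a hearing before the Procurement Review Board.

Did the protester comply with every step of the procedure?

Step 1: the window is 15–33 days after February 20, 1996 (when the award decision is issued), so March 6, 1996 through March 24, 1996; March 8, 1996 falls inside that range.
Step 2: the window is 21–41 days after March 8, 1996 (when the written protest is filed), so March 29, 1996 through April 18, 1996; April 10, 1996 falls inside that range.
Step 3: 10 days after April 10, 1996 (when the protest bond is posted) is April 20, 1996; completed April 14, 1996, before the deadline.
Step 4: 36 days after April 14, 1996 (when the statement of grounds is filed) is May 20, 1996; April 15, 1996 is within that limit.
Step 5: 164 days after February 20, 1996 (when the award decision is issued) is August 2, 1996; completed August 1, 1996, before the deadline.
Step 6: the window is 7–40 days after August 10, 1996 (end of the 9-day waiting period, which began when supplemental grounds are filed on August 1, 1996), so August 17, 1996 through September 19, 1996; done September 18, 1996 — within the window.

Yes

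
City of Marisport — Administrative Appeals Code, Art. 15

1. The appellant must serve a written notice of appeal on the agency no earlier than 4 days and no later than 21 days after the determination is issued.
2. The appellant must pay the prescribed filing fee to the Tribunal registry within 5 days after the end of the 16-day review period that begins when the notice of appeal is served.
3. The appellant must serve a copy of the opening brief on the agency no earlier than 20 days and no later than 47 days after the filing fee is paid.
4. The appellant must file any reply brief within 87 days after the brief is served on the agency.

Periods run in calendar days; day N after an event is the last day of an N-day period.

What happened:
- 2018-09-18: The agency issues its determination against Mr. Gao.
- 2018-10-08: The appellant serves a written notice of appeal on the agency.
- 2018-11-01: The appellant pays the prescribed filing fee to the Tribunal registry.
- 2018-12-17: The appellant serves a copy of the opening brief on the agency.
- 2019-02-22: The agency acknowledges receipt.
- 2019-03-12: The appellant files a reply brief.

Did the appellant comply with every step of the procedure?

Step 1 — 4 and 21 days from 2018-09-18 (when the determination is issued) are 2018-09-22 and 2018-10-09 respectively; done 2018-10-08 — within the window.
Step 2 — counting 5 days from 2018-10-24 (end of the 16-day review period, which began when the notice of appeal is served on 2018-10-08) gives a deadline of 2018-10-29; not done until 2018-11-01, 3 days after the deadline.
That is the first point of non-compliance.

No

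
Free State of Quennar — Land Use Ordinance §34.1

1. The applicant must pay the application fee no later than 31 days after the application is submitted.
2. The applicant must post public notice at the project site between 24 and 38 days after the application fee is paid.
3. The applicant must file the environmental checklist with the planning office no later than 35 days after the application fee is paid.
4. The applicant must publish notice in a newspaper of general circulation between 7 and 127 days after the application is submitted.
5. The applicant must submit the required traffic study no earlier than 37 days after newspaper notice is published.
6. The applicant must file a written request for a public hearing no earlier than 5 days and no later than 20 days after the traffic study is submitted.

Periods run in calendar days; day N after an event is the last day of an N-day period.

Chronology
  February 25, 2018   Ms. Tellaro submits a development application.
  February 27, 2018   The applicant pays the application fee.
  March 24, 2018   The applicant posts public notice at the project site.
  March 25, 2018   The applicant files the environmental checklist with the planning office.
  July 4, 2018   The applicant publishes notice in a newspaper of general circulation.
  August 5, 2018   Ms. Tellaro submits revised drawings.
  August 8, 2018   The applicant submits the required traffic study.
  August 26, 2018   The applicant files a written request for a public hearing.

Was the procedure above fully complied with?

Step 1 — counting 31 days from February 25, 2018 (when the application is submitted) gives a deadline of March 28, 2018; February 27, 2018 is within that limit.
Step 2 — 24 and 38 days from February 27, 2018 (when the application fee is paid) are March 23, 2018 and April 6, 2018 respectively; done March 24, 2018 — within the window.
Step 3 — counting 35 days from February 27, 2018 (when the application fee is paid) gives a deadline of April 3, 2018; March 25, 2018 is within that limit.
Step 4 — 7 and 127 days from February 25, 2018 (when the application is submitted) are March 4, 2018 and July 2, 2018 respectively; done July 4, 2018 — 2 days after the window closed.

No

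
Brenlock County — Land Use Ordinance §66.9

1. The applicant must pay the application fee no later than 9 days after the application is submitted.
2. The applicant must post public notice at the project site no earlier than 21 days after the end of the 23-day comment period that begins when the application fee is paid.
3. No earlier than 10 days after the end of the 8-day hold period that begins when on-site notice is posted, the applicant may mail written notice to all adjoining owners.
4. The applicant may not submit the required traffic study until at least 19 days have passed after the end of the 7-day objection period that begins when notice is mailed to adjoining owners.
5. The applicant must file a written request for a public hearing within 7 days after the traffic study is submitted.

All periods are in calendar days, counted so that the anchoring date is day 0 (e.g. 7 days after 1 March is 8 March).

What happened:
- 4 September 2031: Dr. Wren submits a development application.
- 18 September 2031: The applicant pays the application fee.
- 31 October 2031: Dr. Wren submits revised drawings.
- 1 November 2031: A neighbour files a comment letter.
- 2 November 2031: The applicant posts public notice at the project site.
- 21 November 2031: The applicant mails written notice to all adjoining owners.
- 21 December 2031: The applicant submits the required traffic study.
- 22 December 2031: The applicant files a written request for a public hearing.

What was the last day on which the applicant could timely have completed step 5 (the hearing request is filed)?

28 December 2031

Step 5 runs from 21 December 2031, when the traffic study is submitted. 7 days after 21 December 2031 is 28 December 2031.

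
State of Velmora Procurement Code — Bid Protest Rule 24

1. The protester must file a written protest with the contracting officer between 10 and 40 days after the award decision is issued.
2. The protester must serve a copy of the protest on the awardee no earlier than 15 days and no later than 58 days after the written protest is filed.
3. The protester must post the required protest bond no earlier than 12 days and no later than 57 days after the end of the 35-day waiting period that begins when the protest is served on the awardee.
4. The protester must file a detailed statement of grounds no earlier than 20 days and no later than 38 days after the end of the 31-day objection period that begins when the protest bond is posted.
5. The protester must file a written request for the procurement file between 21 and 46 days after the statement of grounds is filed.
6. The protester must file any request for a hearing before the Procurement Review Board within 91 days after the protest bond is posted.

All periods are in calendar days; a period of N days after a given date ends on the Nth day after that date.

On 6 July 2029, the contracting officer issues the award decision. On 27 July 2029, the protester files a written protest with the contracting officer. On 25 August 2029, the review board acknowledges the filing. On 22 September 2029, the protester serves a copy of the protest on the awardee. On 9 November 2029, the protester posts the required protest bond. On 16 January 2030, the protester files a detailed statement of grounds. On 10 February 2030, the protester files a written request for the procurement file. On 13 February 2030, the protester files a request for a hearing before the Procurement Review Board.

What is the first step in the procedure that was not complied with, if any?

Step 6

Step 1 — 10 and 40 days from 6 July 2029 (when the award decision is issued) are 16 July 2029 and 15 August 2029 respectively; 27 July 2029 falls inside that range.
Step 2 — 15 and 58 days from 27 July 2029 (when the written protest is filed) are 11 August 2029 and 23 September 2029 respectively; done 22 September 2029 — within the window.
Step 3 — 12 and 57 days from 27 October 2029 (end of the 35-day waiting period, which began when the protest is served on the awardee on 22 September 2029) are 8 November 2029 and 23 December 2029 respectively; done 9 November 2029 — within the window.
Step 4 — 20 and 38 days from 10 December 2029 (end of the 31-day objection period, which began when the protest bond is posted on 9 November 2029) are 30 December 2029 and 17 January 2030 respectively; done 16 January 2030 — within the window.
Step 5 — 21 and 46 days from 16 January 2030 (when the statement of grounds is filed) are 6 February 2030 and 3 March 2030 respectively; done 10 February 2030, which is between those dates.
Step 6 — counting 91 days from 9 November 2029 (when the protest bond is posted) gives a deadline of 8 February 2030; done 13 February 2030 — 5 days late.
The analysis stops there.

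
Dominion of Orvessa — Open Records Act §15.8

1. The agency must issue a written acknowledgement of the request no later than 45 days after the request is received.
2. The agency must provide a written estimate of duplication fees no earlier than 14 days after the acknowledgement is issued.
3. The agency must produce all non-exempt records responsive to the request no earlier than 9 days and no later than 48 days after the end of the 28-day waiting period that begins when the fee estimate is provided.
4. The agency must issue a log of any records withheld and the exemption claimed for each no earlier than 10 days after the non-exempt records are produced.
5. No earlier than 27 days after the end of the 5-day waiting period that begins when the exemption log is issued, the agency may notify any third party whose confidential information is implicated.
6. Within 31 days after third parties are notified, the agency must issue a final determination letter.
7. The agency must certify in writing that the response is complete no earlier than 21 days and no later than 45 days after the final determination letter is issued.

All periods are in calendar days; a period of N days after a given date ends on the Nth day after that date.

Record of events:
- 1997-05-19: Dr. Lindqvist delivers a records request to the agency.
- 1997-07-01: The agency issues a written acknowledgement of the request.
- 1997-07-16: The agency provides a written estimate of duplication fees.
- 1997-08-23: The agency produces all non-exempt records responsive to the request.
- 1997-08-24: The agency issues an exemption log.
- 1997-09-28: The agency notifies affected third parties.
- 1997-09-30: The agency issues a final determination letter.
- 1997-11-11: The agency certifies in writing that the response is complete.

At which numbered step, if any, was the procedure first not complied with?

Step 4

Step 1 — counting 45 days from 1997-05-19 (when the request is received) gives a deadline of 1997-07-03; completed 1997-07-01, before the deadline.
Step 2 — must wait 14 days from 1997-07-01 (when the acknowledgement is issued), so not before 1997-07-15; done 1997-07-16, after the minimum wait.
Step 3 — 9 and 48 days from 1997-08-13 (end of the 28-day waiting period, which began when the fee estimate is provided on 1997-07-16) are 1997-08-22 and 1997-09-30 respectively; 1997-08-23 falls inside that range.
Step 4 — must wait 10 days from 1997-08-23 (when the non-exempt records are produced), so not before 1997-09-02; 1997-08-24 is 9 days before the earliest permitted date.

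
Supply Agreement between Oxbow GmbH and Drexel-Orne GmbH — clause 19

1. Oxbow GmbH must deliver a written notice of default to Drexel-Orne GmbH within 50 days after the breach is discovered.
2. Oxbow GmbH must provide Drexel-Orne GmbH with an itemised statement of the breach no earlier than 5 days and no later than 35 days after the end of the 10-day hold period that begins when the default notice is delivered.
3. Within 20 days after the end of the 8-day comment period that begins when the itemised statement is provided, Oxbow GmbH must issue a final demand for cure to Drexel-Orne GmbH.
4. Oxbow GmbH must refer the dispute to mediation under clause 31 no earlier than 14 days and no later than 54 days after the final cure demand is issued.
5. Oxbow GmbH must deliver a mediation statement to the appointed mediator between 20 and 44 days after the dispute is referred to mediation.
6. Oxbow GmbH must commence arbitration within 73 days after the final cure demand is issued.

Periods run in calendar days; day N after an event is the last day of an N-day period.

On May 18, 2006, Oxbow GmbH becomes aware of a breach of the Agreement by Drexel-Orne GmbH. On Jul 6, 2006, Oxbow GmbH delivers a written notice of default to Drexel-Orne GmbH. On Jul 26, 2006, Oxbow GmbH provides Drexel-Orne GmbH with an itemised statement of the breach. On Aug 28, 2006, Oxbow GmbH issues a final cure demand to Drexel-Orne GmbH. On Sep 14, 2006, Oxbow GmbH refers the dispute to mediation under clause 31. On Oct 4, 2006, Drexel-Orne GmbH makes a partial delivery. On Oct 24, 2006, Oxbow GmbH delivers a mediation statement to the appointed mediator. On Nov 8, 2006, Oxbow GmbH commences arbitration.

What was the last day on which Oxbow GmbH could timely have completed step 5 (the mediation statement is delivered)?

Oct 28, 2006

Step 5 runs from Sep 14, 2006, when the dispute is referred to mediation. The window is 20–44 days after Sep 14, 2006; it closes on Oct 28, 2006.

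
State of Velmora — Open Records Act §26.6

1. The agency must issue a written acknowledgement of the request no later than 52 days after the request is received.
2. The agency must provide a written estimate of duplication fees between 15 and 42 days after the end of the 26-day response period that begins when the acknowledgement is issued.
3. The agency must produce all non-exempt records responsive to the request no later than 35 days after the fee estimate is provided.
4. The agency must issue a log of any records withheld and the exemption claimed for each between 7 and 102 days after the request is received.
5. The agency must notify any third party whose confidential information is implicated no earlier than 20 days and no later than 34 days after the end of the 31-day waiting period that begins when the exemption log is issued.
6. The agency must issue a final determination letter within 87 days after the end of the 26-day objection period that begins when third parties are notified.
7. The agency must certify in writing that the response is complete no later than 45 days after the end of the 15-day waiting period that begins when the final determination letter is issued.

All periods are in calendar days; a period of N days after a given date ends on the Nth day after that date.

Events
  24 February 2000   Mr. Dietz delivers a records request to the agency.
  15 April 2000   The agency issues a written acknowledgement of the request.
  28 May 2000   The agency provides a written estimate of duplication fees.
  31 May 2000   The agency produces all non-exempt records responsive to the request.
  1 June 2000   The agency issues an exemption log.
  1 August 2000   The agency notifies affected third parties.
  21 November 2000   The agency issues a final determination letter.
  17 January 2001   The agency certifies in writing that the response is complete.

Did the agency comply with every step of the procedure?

(1) due by 24 February 2000 + 52 days = 16 April 2000; completed 15 April 2000, before the deadline.
(2) the permitted window runs from 11 May 2000 + 15 = 26 May 2000 to 11 May 2000 + 42 = 22 June 2000; 28 May 2000 falls inside that range.
(3) due by 28 May 2000 + 35 days = 2 July 2000; completed 31 May 2000, before the deadline.
(4) the permitted window runs from 24 February 2000 + 7 = 2 March 2000 to 24 February 2000 + 102 = 5 June 2000; 1 June 2000 falls inside that range.
(5) the permitted window runs from 2 July 2000 + 20 = 22 July 2000 to 2 July 2000 + 34 = 5 August 2000; done 1 August 2000 — within the window.
(6) due by 27 August 2000 + 87 days = 22 November 2000; 21 November 2000 is within that limit.
(7) due by 6 December 2000 + 45 days = 20 January 2001; completed 17 January 2001, before the deadline.

Yes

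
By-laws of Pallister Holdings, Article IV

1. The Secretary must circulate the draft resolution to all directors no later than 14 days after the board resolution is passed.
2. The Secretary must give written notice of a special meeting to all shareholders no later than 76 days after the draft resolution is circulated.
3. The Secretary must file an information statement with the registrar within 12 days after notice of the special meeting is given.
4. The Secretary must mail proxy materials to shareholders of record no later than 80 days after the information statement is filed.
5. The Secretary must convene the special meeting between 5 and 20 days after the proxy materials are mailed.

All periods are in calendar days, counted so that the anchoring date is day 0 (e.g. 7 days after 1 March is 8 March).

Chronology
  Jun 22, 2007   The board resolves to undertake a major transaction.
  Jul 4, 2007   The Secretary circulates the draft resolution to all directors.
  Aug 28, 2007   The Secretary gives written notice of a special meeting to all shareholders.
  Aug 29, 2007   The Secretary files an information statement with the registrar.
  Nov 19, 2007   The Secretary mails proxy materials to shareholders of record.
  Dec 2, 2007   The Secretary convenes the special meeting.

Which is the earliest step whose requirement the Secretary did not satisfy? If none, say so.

Step 1: 14 days after Jun 22, 2007 (when the board resolution is passed) is Jul 6, 2007; done Jul 4, 2007 — timely.
Step 2: 76 days after Jul 4, 2007 (when the draft resolution is circulated) is Sep 18, 2007; done Aug 28, 2007 — timely.
Step 3: 12 days after Aug 28, 2007 (when notice of the special meeting is given) is Sep 9, 2007; done Aug 29, 2007 — timely.
Step 4: 80 days after Aug 29, 2007 (when the information statement is filed) is Nov 17, 2007; not done until Nov 19, 2007, 2 days after the deadline.

Step 4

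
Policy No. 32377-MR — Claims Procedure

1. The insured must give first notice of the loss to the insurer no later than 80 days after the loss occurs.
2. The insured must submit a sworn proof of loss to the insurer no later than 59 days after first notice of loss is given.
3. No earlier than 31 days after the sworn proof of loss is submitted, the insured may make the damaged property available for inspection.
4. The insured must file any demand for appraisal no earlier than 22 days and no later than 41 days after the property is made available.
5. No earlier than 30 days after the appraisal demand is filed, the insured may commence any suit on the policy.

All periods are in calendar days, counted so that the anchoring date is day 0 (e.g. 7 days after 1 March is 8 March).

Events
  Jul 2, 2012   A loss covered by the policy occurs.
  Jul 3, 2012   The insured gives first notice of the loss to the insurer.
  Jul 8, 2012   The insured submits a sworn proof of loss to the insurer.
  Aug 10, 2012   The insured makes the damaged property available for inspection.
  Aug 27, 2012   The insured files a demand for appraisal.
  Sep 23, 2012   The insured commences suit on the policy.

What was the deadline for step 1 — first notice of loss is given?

Step 1 runs from Jul 2, 2012, when the loss occurs. 80 days after Jul 2, 2012 is Sep 20, 2012.

Sep 20, 2012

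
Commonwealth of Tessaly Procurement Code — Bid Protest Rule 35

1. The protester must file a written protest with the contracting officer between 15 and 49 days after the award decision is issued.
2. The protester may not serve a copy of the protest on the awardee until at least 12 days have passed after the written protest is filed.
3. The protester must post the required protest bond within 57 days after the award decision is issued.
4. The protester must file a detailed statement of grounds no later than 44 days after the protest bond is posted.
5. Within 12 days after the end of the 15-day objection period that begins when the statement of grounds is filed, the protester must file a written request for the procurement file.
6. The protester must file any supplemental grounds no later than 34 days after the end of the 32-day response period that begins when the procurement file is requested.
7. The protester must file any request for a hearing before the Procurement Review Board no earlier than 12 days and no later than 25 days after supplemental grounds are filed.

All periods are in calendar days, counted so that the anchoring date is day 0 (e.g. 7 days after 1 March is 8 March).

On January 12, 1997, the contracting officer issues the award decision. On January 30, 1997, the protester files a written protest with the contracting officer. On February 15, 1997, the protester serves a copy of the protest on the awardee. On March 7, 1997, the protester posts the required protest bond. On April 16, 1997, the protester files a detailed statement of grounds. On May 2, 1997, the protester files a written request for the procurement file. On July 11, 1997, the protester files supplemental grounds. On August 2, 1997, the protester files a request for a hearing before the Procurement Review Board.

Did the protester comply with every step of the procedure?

Step 1: the window is 15–49 days after January 12, 1997 (when the award decision is issued), so January 27, 1997 through March 2, 1997; done January 30, 1997, which is between those dates.
Step 2: the earliest permitted date is 12 days after January 30, 1997 (when the written protest is filed), i.e. February 11, 1997; done February 15, 1997 — permitted.
Step 3: 57 days after January 12, 1997 (when the award decision is issued) is March 10, 1997; done March 7, 1997 — timely.
Step 4: 44 days after March 7, 1997 (when the protest bond is posted) is April 20, 1997; completed April 16, 1997, before the deadline.
Step 5: 12 days after May 1, 1997 (end of the 15-day objection period, which began when the statement of grounds is filed on April 16, 1997) is May 13, 1997; May 2, 1997 is within that limit.
Step 6: 34 days after June 3, 1997 (end of the 32-day response period, which began when the procurement file is requested on May 2, 1997) is July 7, 1997; done July 11, 1997 — 4 days late.
No need to go further; step 6 was not satisfied.

No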